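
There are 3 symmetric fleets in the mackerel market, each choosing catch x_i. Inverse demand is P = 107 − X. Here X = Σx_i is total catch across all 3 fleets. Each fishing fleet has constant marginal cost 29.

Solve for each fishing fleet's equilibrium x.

A representative fishing fleet's profit is π_i = x_i(107 − X) − 29x_i, with X = x_i + Σ_{j≠i} x_j.
First-order condition: 78 − 2x_i − Σ_{j≠i} x_j = 0.
With identical fishing fleets, set every x_j = x: then 78 − 2x − 2x = 0, i.e. x = 78/4 = 19.5.

19.5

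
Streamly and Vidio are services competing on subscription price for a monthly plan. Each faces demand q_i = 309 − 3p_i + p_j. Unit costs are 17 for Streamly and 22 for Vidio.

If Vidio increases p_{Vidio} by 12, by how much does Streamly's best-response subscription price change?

2

Streamly's profit: π = (p_{Streamly} − 17)(309 − 3p_{Streamly} + p_{Vidio}).
∂π/∂p_{Streamly} = 360 − 6p_{Streamly} + p_{Vidio} = 0 ⇒ p_{Streamly} = 60 + (1/6)p_{Vidio}.
The reaction-function slope is 1/6, so a 12-unit rise in p_{Vidio} moves p_{Streamly} by 1/6 × 12 = 2. Streamly's best response rises — the actions are strategic complements.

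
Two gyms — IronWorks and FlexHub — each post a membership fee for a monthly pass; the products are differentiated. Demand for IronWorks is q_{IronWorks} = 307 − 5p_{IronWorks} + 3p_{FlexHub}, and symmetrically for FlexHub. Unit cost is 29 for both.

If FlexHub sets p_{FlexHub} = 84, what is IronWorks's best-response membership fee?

IronWorks's profit: π = (p_{IronWorks} − 29)(307 − 5p_{IronWorks} + 3p_{FlexHub}).
∂π/∂p_{IronWorks} = 452 − 10p_{IronWorks} + 3p_{FlexHub} = 0 ⇒ p_{IronWorks} = 45.2 + 0.3p_{FlexHub}.
At p_{FlexHub} = 84: p_{IronWorks} = 45.2 + 0.3·84 = 70.4.

70.4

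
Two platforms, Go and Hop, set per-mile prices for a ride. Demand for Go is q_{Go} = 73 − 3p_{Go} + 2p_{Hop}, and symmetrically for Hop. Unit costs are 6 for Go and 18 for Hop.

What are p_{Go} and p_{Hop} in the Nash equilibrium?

25, 29.5

Go's profit: π = (p_{Go} − 6)(73 − 3p_{Go} + 2p_{Hop}).
∂π/∂p_{Go} = 91 − 6p_{Go} + 2p_{Hop} = 0 ⇒ p_{Go} = 91/6 + (1/3)p_{Hop}.
Similarly p_{Hop} = 127/6 + (1/3)p_{Go}.
Substituting the second reaction function into the first: p_{Go} = 91/6 + (1/3)(127/6 + (1/3)p_{Go}), which gives (8/9)p_{Go} = 200/9 ⇒ p_{Go} = 25.
Then p_{Hop} = 127/6 + (1/3)·25 = 29.5.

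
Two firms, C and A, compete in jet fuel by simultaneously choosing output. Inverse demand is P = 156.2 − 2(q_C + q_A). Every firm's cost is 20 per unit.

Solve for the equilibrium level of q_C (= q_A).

Firm C's profit: π = q_C(156.2 − 2(q_C + q_A)) − 20q_C.
∂π/∂q_C = 136.2 − 4q_C − 2q_A = 0, so q_C = 34.05 − 0.5q_A.
By symmetry q_A = q_C; substituting into the reaction function, 1.5q_C = 34.05 and q_C = 22.7.

22.7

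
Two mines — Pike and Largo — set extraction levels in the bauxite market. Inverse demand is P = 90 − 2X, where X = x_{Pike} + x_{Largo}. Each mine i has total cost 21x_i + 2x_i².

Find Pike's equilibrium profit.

190.44

Mine Pike's profit: π = x_{Pike}(90 − 2(x_{Pike} + x_{Largo})) − 21x_{Pike} − 2x_{Pike}².
∂π/∂x_{Pike} = 69 − 8x_{Pike} − 2x_{Largo} = 0, so x_{Pike} = 8.625 − 0.25x_{Largo}.
The game is symmetric, so in equilibrium x_{Largo} = x_{Pike}: the reaction function gives 1.25x_{Pike} = 8.625, hence x_{Pike} = 6.9.
Price P = 90 − 2·13.8 = 62.4.
Pike's profit: (62.4 − 21)·6.9 − 2(6.9)² = 190.44.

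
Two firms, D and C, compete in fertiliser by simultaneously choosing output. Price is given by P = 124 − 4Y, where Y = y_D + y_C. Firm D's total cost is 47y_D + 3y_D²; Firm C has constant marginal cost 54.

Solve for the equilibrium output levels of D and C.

Firm D's profit: π = y_D(124 − 4(y_D + y_C)) − 47y_D − 3y_D².
∂π/∂y_D = 77 − 14y_D − 4y_C = 0, so y_D = 5.5 − (2/7)y_C.
For C: ∂π/∂y_C = 70 − 8y_C − 4y_D = 0 ⇒ y_C = 8.75 − 0.5y_D.
Substituting the second reaction function into the first: y_D = 5.5 − (2/7)(8.75 − 0.5y_D), which gives (6/7)y_D = 3 ⇒ y_D = 3.5.
Then y_C = 8.75 − 0.5·3.5 = 7.

3.5, 7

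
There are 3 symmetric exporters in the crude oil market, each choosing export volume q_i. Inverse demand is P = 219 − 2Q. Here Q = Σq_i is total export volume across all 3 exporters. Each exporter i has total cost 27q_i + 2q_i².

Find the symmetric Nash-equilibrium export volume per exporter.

A representative exporter's profit is π_i = q_i(219 − 2Q) − 27q_i − 2q_i², with Q = q_i + Σ_{j≠i} q_j.
First-order condition: 192 − 8q_i − 2Σ_{j≠i} q_j = 0.
In a symmetric equilibrium every exporter chooses the same q, so Σ_{j≠i} q_j = 2q. The condition becomes 192 − 12q = 0, giving q = 192/12 = 16.

16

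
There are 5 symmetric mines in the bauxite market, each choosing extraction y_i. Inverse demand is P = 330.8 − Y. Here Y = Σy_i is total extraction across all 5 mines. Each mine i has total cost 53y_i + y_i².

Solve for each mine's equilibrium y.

A representative mine's profit is π_i = y_i(330.8 − Y) − 53y_i − y_i², with Y = y_i + Σ_{j≠i} y_j.
First-order condition: 277.8 − 4y_i − Σ_{j≠i} y_j = 0.
In a symmetric equilibrium every mine chooses the same y, so Σ_{j≠i} y_j = 4y. The condition becomes 277.8 − 8y = 0, giving y = 277.8/8 = 34.725.

34.725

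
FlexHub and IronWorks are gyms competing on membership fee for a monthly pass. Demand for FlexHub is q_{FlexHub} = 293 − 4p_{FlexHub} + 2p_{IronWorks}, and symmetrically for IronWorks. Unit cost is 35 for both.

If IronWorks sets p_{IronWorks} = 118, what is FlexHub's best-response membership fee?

FlexHub's profit: π = (p_{FlexHub} − 35)(293 − 4p_{FlexHub} + 2p_{IronWorks}).
∂π/∂p_{FlexHub} = 433 − 8p_{FlexHub} + 2p_{IronWorks} = 0 ⇒ p_{FlexHub} = 54.125 + 0.25p_{IronWorks}.
At p_{IronWorks} = 118: p_{FlexHub} = 54.125 + 0.25·118 = 83.625.

83.625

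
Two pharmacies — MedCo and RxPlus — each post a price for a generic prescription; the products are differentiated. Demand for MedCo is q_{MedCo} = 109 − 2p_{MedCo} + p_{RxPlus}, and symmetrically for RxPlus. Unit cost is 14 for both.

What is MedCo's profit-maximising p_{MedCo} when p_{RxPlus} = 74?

MedCo's profit: π = (p_{MedCo} − 14)(109 − 2p_{MedCo} + p_{RxPlus}).
∂π/∂p_{MedCo} = 137 − 4p_{MedCo} + p_{RxPlus} = 0 ⇒ p_{MedCo} = 34.25 + 0.25p_{RxPlus}.
At p_{RxPlus} = 74: p_{MedCo} = 34.25 + 0.25·74 = 52.75.

52.75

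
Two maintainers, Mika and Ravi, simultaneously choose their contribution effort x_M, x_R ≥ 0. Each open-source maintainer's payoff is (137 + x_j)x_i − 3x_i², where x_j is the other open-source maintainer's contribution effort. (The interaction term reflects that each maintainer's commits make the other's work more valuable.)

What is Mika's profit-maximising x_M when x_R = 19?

Mika's payoff is (137 + x_R)x_M − 3x_M².
∂π/∂x_M = 137 + x_R − 6x_M = 0, so x_M = 137/6 + (1/6)x_R.
At x_R = 19: x_M = 137/6 + (1/6)·19 = 26.

26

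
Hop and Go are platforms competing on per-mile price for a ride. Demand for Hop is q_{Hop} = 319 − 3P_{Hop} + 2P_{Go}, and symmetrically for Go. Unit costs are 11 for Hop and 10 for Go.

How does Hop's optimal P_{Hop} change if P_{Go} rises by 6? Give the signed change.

Hop's profit: π = (P_{Hop} − 11)(319 − 3P_{Hop} + 2P_{Go}).
∂π/∂P_{Hop} = 352 − 6P_{Hop} + 2P_{Go} = 0 ⇒ P_{Hop} = 176/3 + (1/3)P_{Go}.
The reaction-function slope is 1/3, so a 6-unit rise in P_{Go} moves P_{Hop} by 1/3 × 6 = 2. Hop's best response rises — the actions are strategic complements.

2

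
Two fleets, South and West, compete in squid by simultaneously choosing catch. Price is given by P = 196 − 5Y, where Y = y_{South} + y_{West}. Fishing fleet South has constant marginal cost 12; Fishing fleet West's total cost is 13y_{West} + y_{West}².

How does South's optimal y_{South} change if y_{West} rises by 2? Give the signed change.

-1

Fishing fleet South's profit: π = y_{South}(196 − 5(y_{South} + y_{West})) − 12y_{South}.
∂π/∂y_{South} = 184 − 10y_{South} − 5y_{West} = 0, so y_{South} = 18.4 − 0.5y_{West}.
The reaction-function slope is −0.5, so a 2-unit rise in y_{West} moves y_{South} by −0.5 × 2 = −1. South's best response falls — the actions are strategic substitutes.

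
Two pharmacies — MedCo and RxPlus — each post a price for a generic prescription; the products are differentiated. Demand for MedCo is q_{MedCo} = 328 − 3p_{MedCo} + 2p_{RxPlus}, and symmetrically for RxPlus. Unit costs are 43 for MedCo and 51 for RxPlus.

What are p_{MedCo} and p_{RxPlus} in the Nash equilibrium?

115.75, 118.75

MedCo's profit: π = (p_{MedCo} − 43)(328 − 3p_{MedCo} + 2p_{RxPlus}).
∂π/∂p_{MedCo} = 457 − 6p_{MedCo} + 2p_{RxPlus} = 0 ⇒ p_{MedCo} = 457/6 + (1/3)p_{RxPlus}.
Similarly p_{RxPlus} = 481/6 + (1/3)p_{MedCo}.
Plugging p_{RxPlus} into MedCo's best response: p_{MedCo} = 457/6 + (1/3)(481/6 + (1/3)p_{MedCo}) ⇒ (8/9)p_{MedCo} = 926/9, so p_{MedCo} = 115.75.
Then p_{RxPlus} = 481/6 + (1/3)·115.75 = 118.75.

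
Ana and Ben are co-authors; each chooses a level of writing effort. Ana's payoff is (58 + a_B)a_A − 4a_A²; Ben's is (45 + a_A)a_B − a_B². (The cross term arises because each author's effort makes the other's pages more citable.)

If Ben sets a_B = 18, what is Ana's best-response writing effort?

9.5

Expanding Ana's payoff: 58a_A + a_Ba_A − 4a_A².
∂π/∂a_A = 58 + a_B − 8a_A = 0, so a_A = 7.25 + 0.125a_B.
At a_B = 18: a_A = 7.25 + 0.125·18 = 9.5.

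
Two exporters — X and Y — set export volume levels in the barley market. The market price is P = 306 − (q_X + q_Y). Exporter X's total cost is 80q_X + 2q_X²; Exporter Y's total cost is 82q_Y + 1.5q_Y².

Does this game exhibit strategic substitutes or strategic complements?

Exporter X's profit: π = q_X(306 − (q_X + q_Y)) − 80q_X − 2q_X².
∂π/∂q_X = 226 − 6q_X − q_Y = 0, so q_X = 113/3 − (1/6)q_Y.
The best-response slope dq_X/dq_Y = −1/6 < 0: the reaction function is downward-sloping, so the choices are strategic substitutes.

strategic substitutes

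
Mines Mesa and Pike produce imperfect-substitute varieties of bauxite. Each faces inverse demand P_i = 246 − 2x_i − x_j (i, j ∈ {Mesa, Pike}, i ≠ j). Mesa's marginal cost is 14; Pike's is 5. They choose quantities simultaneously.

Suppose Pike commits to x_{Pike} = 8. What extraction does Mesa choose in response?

56

Mine Mesa's profit: π = x_{Mesa}(246 − 2x_{Mesa} − x_{Pike}) − 14x_{Mesa}.
∂π/∂x_{Mesa} = 232 − 4x_{Mesa} − x_{Pike} = 0 ⇒ x_{Mesa} = 58 − 0.25x_{Pike}.
At x_{Pike} = 8: x_{Mesa} = 58 − 0.25·8 = 56.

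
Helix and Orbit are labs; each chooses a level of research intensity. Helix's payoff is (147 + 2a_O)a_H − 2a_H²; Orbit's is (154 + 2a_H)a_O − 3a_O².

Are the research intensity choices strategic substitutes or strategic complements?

strategic complements

Expanding Helix's payoff: 147a_H + 2a_Oa_H − 2a_H².
∂π/∂a_H = 147 + 2a_O − 4a_H = 0, so a_H = 36.75 + 0.5a_O.
The best-response slope da_H/da_O = 0.5 > 0: the reaction function is upward-sloping, so the choices are strategic complements.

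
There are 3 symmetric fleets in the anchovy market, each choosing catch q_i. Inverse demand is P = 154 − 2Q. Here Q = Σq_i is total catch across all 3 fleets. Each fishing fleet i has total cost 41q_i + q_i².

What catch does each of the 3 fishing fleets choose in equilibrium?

A representative fishing fleet's profit is π_i = q_i(154 − 2Q) − 41q_i − q_i², with Q = q_i + Σ_{j≠i} q_j.
First-order condition: 113 − 6q_i − 2Σ_{j≠i} q_j = 0.
With identical fishing fleets, set every q_j = q: then 113 − 6q − 4q = 0, i.e. q = 113/10 = 11.3.

11.3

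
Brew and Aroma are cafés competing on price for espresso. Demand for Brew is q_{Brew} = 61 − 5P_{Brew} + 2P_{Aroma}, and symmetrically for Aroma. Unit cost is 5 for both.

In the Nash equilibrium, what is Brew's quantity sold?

28.75

Brew's profit: π = (P_{Brew} − 5)(61 − 5P_{Brew} + 2P_{Aroma}).
∂π/∂P_{Brew} = 86 − 10P_{Brew} + 2P_{Aroma} = 0 ⇒ P_{Brew} = 8.6 + 0.2P_{Aroma}.
By symmetry P_{Aroma} = P_{Brew}; substituting into the reaction function, 0.8P_{Brew} = 8.6 and P_{Brew} = 10.75.
q_{Brew} = 61 − 5·10.75 + 2·10.75 = 28.75.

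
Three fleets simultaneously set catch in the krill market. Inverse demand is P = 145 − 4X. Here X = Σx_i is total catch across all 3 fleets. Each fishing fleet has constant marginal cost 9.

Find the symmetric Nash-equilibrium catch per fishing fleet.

8.5

A representative fishing fleet's profit is π_i = x_i(145 − 4X) − 9x_i, with X = x_i + Σ_{j≠i} x_j.
First-order condition: 136 − 8x_i − 4Σ_{j≠i} x_j = 0.
Imposing symmetry (x_j = x for all j) turns Σ_{j≠i} x_j into 2x, so 136 = 16x and x = 8.5.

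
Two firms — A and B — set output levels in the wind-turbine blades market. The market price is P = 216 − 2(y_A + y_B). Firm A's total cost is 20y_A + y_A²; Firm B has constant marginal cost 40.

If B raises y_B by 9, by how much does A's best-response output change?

-3

Firm A's profit: π = y_A(216 − 2(y_A + y_B)) − 20y_A − y_A².
∂π/∂y_A = 196 − 6y_A − 2y_B = 0, so y_A = 98/3 − (1/3)y_B.
The reaction-function slope is −1/3, so a 9-unit rise in y_B moves y_A by −1/3 × 9 = −3. A's best response falls — the actions are strategic substitutes.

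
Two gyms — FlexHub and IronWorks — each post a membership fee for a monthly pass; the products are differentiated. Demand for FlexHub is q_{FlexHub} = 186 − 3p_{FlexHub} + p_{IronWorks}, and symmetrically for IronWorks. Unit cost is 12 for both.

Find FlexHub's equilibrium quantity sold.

97.2

FlexHub's profit: π = (p_{FlexHub} − 12)(186 − 3p_{FlexHub} + p_{IronWorks}).
∂π/∂p_{FlexHub} = 222 − 6p_{FlexHub} + p_{IronWorks} = 0 ⇒ p_{FlexHub} = 37 + (1/6)p_{IronWorks}.
Setting p_{FlexHub} = p_{IronWorks} in the reaction function: p_{FlexHub} = 37 + (1/6)p_{FlexHub}, so p_{FlexHub} = 37 / (5/6) = 44.4.
q_{FlexHub} = 186 − 3·44.4 + 44.4 = 97.2.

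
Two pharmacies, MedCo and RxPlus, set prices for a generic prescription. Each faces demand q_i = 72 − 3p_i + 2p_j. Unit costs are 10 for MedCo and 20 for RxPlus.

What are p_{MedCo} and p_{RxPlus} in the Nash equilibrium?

MedCo's profit: π = (p_{MedCo} − 10)(72 − 3p_{MedCo} + 2p_{RxPlus}).
∂π/∂p_{MedCo} = 102 − 6p_{MedCo} + 2p_{RxPlus} = 0 ⇒ p_{MedCo} = 17 + (1/3)p_{RxPlus}.
Similarly p_{RxPlus} = 22 + (1/3)p_{MedCo}.
Plugging p_{RxPlus} into MedCo's best response: p_{MedCo} = 17 + (1/3)(22 + (1/3)p_{MedCo}) ⇒ (8/9)p_{MedCo} = 73/3, so p_{MedCo} = 27.375.
Then p_{RxPlus} = 22 + (1/3)·27.375 = 31.125.

27.375, 31.125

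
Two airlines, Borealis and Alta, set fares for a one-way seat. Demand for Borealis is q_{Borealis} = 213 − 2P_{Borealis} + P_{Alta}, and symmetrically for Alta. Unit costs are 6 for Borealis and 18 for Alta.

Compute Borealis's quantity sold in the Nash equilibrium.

Borealis's profit: π = (P_{Borealis} − 6)(213 − 2P_{Borealis} + P_{Alta}).
∂π/∂P_{Borealis} = 225 − 4P_{Borealis} + P_{Alta} = 0 ⇒ P_{Borealis} = 56.25 + 0.25P_{Alta}.
Similarly P_{Alta} = 62.25 + 0.25P_{Borealis}.
Plugging P_{Alta} into Borealis's best response: P_{Borealis} = 56.25 + 0.25(62.25 + 0.25P_{Borealis}) ⇒ 0.9375P_{Borealis} = 71.8125, so P_{Borealis} = 76.6.
Then P_{Alta} = 62.25 + 0.25·76.6 = 81.4.
q_{Borealis} = 213 − 2·76.6 + 81.4 = 141.2.

141.2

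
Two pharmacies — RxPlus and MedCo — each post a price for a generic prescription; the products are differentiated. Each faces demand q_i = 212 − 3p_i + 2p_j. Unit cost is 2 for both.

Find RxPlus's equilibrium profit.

8268.75

RxPlus's profit: π = (p_{RxPlus} − 2)(212 − 3p_{RxPlus} + 2p_{MedCo}).
∂π/∂p_{RxPlus} = 218 − 6p_{RxPlus} + 2p_{MedCo} = 0 ⇒ p_{RxPlus} = 109/3 + (1/3)p_{MedCo}.
The game is symmetric, so in equilibrium p_{MedCo} = p_{RxPlus}: the reaction function gives (2/3)p_{RxPlus} = 109/3, hence p_{RxPlus} = 54.5.
q_{RxPlus} = 212 − 3·54.5 + 2·54.5 = 157.5.
Profit = (54.5 − 2)·157.5 = 8268.75.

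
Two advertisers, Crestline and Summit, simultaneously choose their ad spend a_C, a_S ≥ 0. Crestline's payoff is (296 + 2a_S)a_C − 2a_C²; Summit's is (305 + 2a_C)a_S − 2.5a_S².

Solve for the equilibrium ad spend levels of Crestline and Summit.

130.625, 113.25

Expanding Crestline's payoff: 296a_C + 2a_Sa_C − 2a_C².
∂π/∂a_C = 296 + 2a_S − 4a_C = 0, so a_C = 74 + 0.5a_S.
Likewise for Summit: a_S = 61 + 0.4a_C.
Substituting the second reaction function into the first: a_C = 74 + 0.5(61 + 0.4a_C), which gives 0.8a_C = 104.5 ⇒ a_C = 130.625.
Then a_S = 61 + 0.4·130.625 = 113.25.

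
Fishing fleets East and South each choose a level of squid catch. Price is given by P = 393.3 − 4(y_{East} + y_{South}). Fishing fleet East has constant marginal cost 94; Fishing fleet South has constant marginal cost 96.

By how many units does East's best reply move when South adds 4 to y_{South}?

Fishing fleet East's profit: π = y_{East}(393.3 − 4(y_{East} + y_{South})) − 94y_{East}.
∂π/∂y_{East} = 299.3 − 8y_{East} − 4y_{South} = 0, so y_{East} = 37.4125 − 0.5y_{South}.
The reaction-function slope is −0.5, so a 4-unit rise in y_{South} moves y_{East} by −0.5 × 4 = −2. East's best response falls — the actions are strategic substitutes.

-2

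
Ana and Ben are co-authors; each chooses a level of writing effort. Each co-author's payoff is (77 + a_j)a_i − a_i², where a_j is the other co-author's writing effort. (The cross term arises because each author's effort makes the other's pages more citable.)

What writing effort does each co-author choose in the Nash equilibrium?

Ana's payoff is (77 + a_B)a_A − a_A².
∂π/∂a_A = 77 + a_B − 2a_A = 0, so a_A = 38.5 + 0.5a_B.
The game is symmetric, so in equilibrium a_B = a_A: the reaction function gives 0.5a_A = 38.5, hence a_A = 77.

77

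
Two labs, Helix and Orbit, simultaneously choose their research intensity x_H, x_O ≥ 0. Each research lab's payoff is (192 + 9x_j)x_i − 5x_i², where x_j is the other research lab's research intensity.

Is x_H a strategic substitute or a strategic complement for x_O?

strategic complements

Helix's payoff is (192 + 9x_O)x_H − 5x_H².
∂π/∂x_H = 192 + 9x_O − 10x_H = 0, so x_H = 19.2 + 0.9x_O.
The best-response slope dx_H/dx_O = 0.9 > 0: the reaction function is upward-sloping, so the choices are strategic complements.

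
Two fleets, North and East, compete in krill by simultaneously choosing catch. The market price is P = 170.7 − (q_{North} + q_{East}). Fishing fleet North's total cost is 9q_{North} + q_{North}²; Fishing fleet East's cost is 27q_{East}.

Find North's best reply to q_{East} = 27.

Fishing fleet North's profit: π = q_{North}(170.7 − (q_{North} + q_{East})) − 9q_{North} − q_{North}².
∂π/∂q_{North} = 161.7 − 4q_{North} − q_{East} = 0, so q_{North} = 40.425 − 0.25q_{East}.
At q_{East} = 27: q_{North} = 40.425 − 0.25·27 = 33.675.

33.675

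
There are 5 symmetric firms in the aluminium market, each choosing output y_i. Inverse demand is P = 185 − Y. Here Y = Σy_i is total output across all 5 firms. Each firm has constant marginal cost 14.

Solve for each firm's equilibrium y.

A representative firm's profit is π_i = y_i(185 − Y) − 14y_i, with Y = y_i + Σ_{j≠i} y_j.
First-order condition: 171 − 2y_i − Σ_{j≠i} y_j = 0.
Imposing symmetry (y_j = y for all j) turns Σ_{j≠i} y_j into 4y, so 171 = 6y and y = 28.5.

28.5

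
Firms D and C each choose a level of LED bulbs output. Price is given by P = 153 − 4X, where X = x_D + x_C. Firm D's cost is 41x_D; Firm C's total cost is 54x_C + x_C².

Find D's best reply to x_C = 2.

13

Firm D's profit: π = x_D(153 − 4(x_D + x_C)) − 41x_D.
∂π/∂x_D = 112 − 8x_D − 4x_C = 0, so x_D = 14 − 0.5x_C.
At x_C = 2: x_D = 14 − 0.5·2 = 13.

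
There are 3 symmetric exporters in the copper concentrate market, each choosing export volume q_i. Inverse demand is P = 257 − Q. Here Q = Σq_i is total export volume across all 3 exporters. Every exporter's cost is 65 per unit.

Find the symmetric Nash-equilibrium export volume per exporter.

A representative exporter's profit is π_i = q_i(257 − Q) − 65q_i, with Q = q_i + Σ_{j≠i} q_j.
First-order condition: 192 − 2q_i − Σ_{j≠i} q_j = 0.
Imposing symmetry (q_j = q for all j) turns Σ_{j≠i} q_j into 2q, so 192 = 4q and q = 48.

48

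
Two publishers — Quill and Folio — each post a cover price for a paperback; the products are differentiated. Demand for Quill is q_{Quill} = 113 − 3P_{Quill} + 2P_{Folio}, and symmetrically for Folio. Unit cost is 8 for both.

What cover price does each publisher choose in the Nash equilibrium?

Quill's profit: π = (P_{Quill} − 8)(113 − 3P_{Quill} + 2P_{Folio}).
∂π/∂P_{Quill} = 137 − 6P_{Quill} + 2P_{Folio} = 0 ⇒ P_{Quill} = 137/6 + (1/3)P_{Folio}.
Setting P_{Quill} = P_{Folio} in the reaction function: P_{Quill} = 137/6 + (1/3)P_{Quill}, so P_{Quill} = (137/6) / (2/3) = 34.25.

34.25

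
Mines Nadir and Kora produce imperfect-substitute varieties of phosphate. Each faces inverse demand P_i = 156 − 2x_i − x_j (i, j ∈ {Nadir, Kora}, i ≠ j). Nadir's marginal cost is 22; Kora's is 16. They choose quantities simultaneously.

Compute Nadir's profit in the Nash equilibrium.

Mine Nadir's profit: π = x_{Nadir}(156 − 2x_{Nadir} − x_{Kora}) − 22x_{Nadir}.
∂π/∂x_{Nadir} = 134 − 4x_{Nadir} − x_{Kora} = 0 ⇒ x_{Nadir} = 33.5 − 0.25x_{Kora}.
Similarly x_{Kora} = 35 − 0.25x_{Nadir}.
Plugging x_{Kora} into Nadir's best response: x_{Nadir} = 33.5 − 0.25(35 − 0.25x_{Nadir}) ⇒ 0.9375x_{Nadir} = 24.75, so x_{Nadir} = 26.4.
Then x_{Kora} = 35 − 0.25·26.4 = 28.4.
P_{Nadir} = 156 − 2·26.4 − 28.4 = 74.8.
Profit = (74.8 − 22)·26.4 = 1393.92.

1393.92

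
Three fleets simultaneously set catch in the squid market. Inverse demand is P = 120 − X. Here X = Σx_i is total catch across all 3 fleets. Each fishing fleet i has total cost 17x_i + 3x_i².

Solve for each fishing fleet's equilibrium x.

10.3

A representative fishing fleet's profit is π_i = x_i(120 − X) − 17x_i − 3x_i², with X = x_i + Σ_{j≠i} x_j.
First-order condition: 103 − 8x_i − Σ_{j≠i} x_j = 0.
Imposing symmetry (x_j = x for all j) turns Σ_{j≠i} x_j into 2x, so 103 = 10x and x = 10.3.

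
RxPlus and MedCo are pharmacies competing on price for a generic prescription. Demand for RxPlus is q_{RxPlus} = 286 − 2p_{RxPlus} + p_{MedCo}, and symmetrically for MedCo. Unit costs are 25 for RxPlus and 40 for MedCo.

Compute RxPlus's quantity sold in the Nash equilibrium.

RxPlus's profit: π = (p_{RxPlus} − 25)(286 − 2p_{RxPlus} + p_{MedCo}).
∂π/∂p_{RxPlus} = 336 − 4p_{RxPlus} + p_{MedCo} = 0 ⇒ p_{RxPlus} = 84 + 0.25p_{MedCo}.
Similarly p_{MedCo} = 91.5 + 0.25p_{RxPlus}.
Plugging p_{MedCo} into RxPlus's best response: p_{RxPlus} = 84 + 0.25(91.5 + 0.25p_{RxPlus}) ⇒ 0.9375p_{RxPlus} = 106.875, so p_{RxPlus} = 114.
Then p_{MedCo} = 91.5 + 0.25·114 = 120.
q_{RxPlus} = 286 − 2·114 + 120 = 178.

178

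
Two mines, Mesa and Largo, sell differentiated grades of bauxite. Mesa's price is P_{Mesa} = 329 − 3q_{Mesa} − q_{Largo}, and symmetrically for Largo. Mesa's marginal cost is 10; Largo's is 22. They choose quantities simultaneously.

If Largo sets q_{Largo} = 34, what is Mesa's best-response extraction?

47.5

Mine Mesa's profit: π = q_{Mesa}(329 − 3q_{Mesa} − q_{Largo}) − 10q_{Mesa}.
∂π/∂q_{Mesa} = 319 − 6q_{Mesa} − q_{Largo} = 0 ⇒ q_{Mesa} = 319/6 − (1/6)q_{Largo}.
At q_{Largo} = 34: q_{Mesa} = 319/6 − (1/6)·34 = 47.5.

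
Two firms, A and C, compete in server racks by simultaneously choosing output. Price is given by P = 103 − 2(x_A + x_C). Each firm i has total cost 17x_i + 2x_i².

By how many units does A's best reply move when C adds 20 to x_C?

Firm A's profit: π = x_A(103 − 2(x_A + x_C)) − 17x_A − 2x_A².
∂π/∂x_A = 86 − 8x_A − 2x_C = 0, so x_A = 10.75 − 0.25x_C.
The reaction-function slope is −0.25, so a 20-unit rise in x_C moves x_A by −0.25 × 20 = −5. A's best response falls — the actions are strategic substitutes.

-5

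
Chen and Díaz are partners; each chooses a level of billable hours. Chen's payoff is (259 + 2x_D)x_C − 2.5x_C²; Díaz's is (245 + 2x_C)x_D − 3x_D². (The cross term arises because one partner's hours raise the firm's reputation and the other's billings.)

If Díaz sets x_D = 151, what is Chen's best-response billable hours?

112.2

Expanding Chen's payoff: 259x_C + 2x_Dx_C − 2.5x_C².
∂π/∂x_C = 259 + 2x_D − 5x_C = 0, so x_C = 51.8 + 0.4x_D.
At x_D = 151: x_C = 51.8 + 0.4·151 = 112.2.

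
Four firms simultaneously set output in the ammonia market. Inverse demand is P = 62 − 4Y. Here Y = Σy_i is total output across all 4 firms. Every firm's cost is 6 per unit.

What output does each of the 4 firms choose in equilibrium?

2.8

A representative firm's profit is π_i = y_i(62 − 4Y) − 6y_i, with Y = y_i + Σ_{j≠i} y_j.
First-order condition: 56 − 8y_i − 4Σ_{j≠i} y_j = 0.
With identical firms, set every y_j = y: then 56 − 8y − 12y = 0, i.e. y = 56/20 = 2.8.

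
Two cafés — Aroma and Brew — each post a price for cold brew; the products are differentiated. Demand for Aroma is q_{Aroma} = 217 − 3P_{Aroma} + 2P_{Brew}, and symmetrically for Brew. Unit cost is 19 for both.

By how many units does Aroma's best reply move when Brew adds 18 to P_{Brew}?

6

Aroma's profit: π = (P_{Aroma} − 19)(217 − 3P_{Aroma} + 2P_{Brew}).
∂π/∂P_{Aroma} = 274 − 6P_{Aroma} + 2P_{Brew} = 0 ⇒ P_{Aroma} = 137/3 + (1/3)P_{Brew}.
The reaction-function slope is 1/3, so an 18-unit rise in P_{Brew} moves P_{Aroma} by 1/3 × 18 = 6. Aroma's best response rises — the actions are strategic complements.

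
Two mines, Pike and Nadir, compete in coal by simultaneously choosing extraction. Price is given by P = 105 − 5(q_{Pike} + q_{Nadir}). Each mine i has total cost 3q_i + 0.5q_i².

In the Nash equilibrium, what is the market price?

41.25

Mine Pike's profit: π = q_{Pike}(105 − 5(q_{Pike} + q_{Nadir})) − 3q_{Pike} − 0.5q_{Pike}².
∂π/∂q_{Pike} = 102 − 11q_{Pike} − 5q_{Nadir} = 0, so q_{Pike} = 102/11 − (5/11)q_{Nadir}.
The game is symmetric, so in equilibrium q_{Nadir} = q_{Pike}: the reaction function gives (16/11)q_{Pike} = 102/11, hence q_{Pike} = 6.375.
Equilibrium price: P = 105 − 5·12.75 = 41.25.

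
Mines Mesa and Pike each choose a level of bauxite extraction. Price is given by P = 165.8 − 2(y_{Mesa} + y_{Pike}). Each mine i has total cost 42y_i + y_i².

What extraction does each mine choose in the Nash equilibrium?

15.475

Mine Mesa's profit: π = y_{Mesa}(165.8 − 2(y_{Mesa} + y_{Pike})) − 42y_{Mesa} − y_{Mesa}².
∂π/∂y_{Mesa} = 123.8 − 6y_{Mesa} − 2y_{Pike} = 0, so y_{Mesa} = 619/30 − (1/3)y_{Pike}.
The game is symmetric, so in equilibrium y_{Pike} = y_{Mesa}: the reaction function gives (4/3)y_{Mesa} = 619/30, hence y_{Mesa} = 15.475.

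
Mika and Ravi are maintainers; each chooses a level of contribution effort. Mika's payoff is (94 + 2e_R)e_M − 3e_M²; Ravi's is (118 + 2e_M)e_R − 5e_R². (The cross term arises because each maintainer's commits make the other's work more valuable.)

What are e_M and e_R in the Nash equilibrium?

21, 16

Expanding Mika's payoff: 94e_M + 2e_Re_M − 3e_M².
∂π/∂e_M = 94 + 2e_R − 6e_M = 0, so e_M = 47/3 + (1/3)e_R.
Likewise for Ravi: e_R = 11.8 + 0.2e_M.
Solving the two reaction functions simultaneously: (1 − (1/3)(0.2))e_M = 47/3 + (1/3)·11.8, so (14/15)e_M = 19.6 and e_M = 21.
Then e_R = 11.8 + 0.2·21 = 16.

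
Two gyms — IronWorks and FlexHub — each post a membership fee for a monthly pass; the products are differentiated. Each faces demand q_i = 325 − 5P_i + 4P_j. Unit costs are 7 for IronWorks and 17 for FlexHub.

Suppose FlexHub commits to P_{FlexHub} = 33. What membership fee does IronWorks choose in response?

49.2

IronWorks's profit: π = (P_{IronWorks} − 7)(325 − 5P_{IronWorks} + 4P_{FlexHub}).
∂π/∂P_{IronWorks} = 360 − 10P_{IronWorks} + 4P_{FlexHub} = 0 ⇒ P_{IronWorks} = 36 + 0.4P_{FlexHub}.
At P_{FlexHub} = 33: P_{IronWorks} = 36 + 0.4·33 = 49.2.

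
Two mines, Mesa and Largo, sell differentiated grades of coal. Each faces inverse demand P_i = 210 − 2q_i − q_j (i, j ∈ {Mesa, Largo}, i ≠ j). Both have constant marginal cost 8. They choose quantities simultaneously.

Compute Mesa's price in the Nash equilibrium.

Mine Mesa's profit: π = q_{Mesa}(210 − 2q_{Mesa} − q_{Largo}) − 8q_{Mesa}.
∂π/∂q_{Mesa} = 202 − 4q_{Mesa} − q_{Largo} = 0 ⇒ q_{Mesa} = 50.5 − 0.25q_{Largo}.
By symmetry q_{Largo} = q_{Mesa}; substituting into the reaction function, 1.25q_{Mesa} = 50.5 and q_{Mesa} = 40.4.
P_{Mesa} = 210 − 2·40.4 − 40.4 = 88.8.

88.8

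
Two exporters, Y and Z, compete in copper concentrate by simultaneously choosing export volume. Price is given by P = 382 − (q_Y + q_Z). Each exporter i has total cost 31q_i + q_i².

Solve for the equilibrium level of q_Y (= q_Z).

Exporter Y's profit: π = q_Y(382 − (q_Y + q_Z)) − 31q_Y − q_Y².
∂π/∂q_Y = 351 − 4q_Y − q_Z = 0, so q_Y = 87.75 − 0.25q_Z.
By symmetry q_Z = q_Y; substituting into the reaction function, 1.25q_Y = 87.75 and q_Y = 70.2.

70.2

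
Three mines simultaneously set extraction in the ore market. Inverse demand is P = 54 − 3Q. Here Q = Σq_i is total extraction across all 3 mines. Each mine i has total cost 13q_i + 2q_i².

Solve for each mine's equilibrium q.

A representative mine's profit is π_i = q_i(54 − 3Q) − 13q_i − 2q_i², with Q = q_i + Σ_{j≠i} q_j.
First-order condition: 41 − 10q_i − 3Σ_{j≠i} q_j = 0.
Imposing symmetry (q_j = q for all j) turns Σ_{j≠i} q_j into 2q, so 41 = 16q and q = 2.5625.

2.5625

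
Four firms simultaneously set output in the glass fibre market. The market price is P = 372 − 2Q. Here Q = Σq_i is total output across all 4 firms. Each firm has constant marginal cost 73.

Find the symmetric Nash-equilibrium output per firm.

29.9

A representative firm's profit is π_i = q_i(372 − 2Q) − 73q_i, with Q = q_i + Σ_{j≠i} q_j.
First-order condition: 299 − 4q_i − 2Σ_{j≠i} q_j = 0.
In a symmetric equilibrium every firm chooses the same q, so Σ_{j≠i} q_j = 3q. The condition becomes 299 − 10q = 0, giving q = 299/10 = 29.9.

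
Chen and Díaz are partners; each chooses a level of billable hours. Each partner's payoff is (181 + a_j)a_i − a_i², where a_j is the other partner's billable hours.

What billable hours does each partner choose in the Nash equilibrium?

181

Chen's payoff is (181 + a_D)a_C − a_C².
∂π/∂a_C = 181 + a_D − 2a_C = 0, so a_C = 90.5 + 0.5a_D.
Setting a_C = a_D in the reaction function: a_C = 90.5 + 0.5a_C, so a_C = 90.5 / 0.5 = 181.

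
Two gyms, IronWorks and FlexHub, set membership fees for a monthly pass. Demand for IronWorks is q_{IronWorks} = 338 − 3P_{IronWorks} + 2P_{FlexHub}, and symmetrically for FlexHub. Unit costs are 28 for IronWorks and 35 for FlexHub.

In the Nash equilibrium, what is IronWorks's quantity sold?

IronWorks's profit: π = (P_{IronWorks} − 28)(338 − 3P_{IronWorks} + 2P_{FlexHub}).
∂π/∂P_{IronWorks} = 422 − 6P_{IronWorks} + 2P_{FlexHub} = 0 ⇒ P_{IronWorks} = 211/3 + (1/3)P_{FlexHub}.
Similarly P_{FlexHub} = 443/6 + (1/3)P_{IronWorks}.
Substituting the second reaction function into the first: P_{IronWorks} = 211/3 + (1/3)(443/6 + (1/3)P_{IronWorks}), which gives (8/9)P_{IronWorks} = 1709/18 ⇒ P_{IronWorks} = 106.8125.
Then P_{FlexHub} = 443/6 + (1/3)·106.8125 = 109.4375.
q_{IronWorks} = 338 − 3·106.8125 + 2·109.4375 = 236.4375.

236.4375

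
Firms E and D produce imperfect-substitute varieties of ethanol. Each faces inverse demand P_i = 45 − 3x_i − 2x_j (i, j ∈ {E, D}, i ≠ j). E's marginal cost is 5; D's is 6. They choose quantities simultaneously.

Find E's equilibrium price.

20.1875

Firm E's profit: π = x_E(45 − 3x_E − 2x_D) − 5x_E.
∂π/∂x_E = 40 − 6x_E − 2x_D = 0 ⇒ x_E = 20/3 − (1/3)x_D.
Similarly x_D = 6.5 − (1/3)x_E.
Plugging x_D into E's best response: x_E = 20/3 − (1/3)(6.5 − (1/3)x_E) ⇒ (8/9)x_E = 4.5, so x_E = 5.0625.
Then x_D = 6.5 − (1/3)·5.0625 = 4.8125.
P_E = 45 − 3·5.0625 − 2·4.8125 = 20.1875.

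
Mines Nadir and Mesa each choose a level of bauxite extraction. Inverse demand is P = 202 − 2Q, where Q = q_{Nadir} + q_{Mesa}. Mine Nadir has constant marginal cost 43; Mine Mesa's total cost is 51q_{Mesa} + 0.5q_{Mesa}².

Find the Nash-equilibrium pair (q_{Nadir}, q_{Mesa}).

Mine Nadir's profit: π = q_{Nadir}(202 − 2(q_{Nadir} + q_{Mesa})) − 43q_{Nadir}.
∂π/∂q_{Nadir} = 159 − 4q_{Nadir} − 2q_{Mesa} = 0, so q_{Nadir} = 39.75 − 0.5q_{Mesa}.
For Mesa: ∂π/∂q_{Mesa} = 151 − 5q_{Mesa} − 2q_{Nadir} = 0 ⇒ q_{Mesa} = 30.2 − 0.4q_{Nadir}.
Substituting the second reaction function into the first: q_{Nadir} = 39.75 − 0.5(30.2 − 0.4q_{Nadir}), which gives 0.8q_{Nadir} = 24.65 ⇒ q_{Nadir} = 30.8125.
Then q_{Mesa} = 30.2 − 0.4·30.8125 = 17.875.

30.8125, 17.875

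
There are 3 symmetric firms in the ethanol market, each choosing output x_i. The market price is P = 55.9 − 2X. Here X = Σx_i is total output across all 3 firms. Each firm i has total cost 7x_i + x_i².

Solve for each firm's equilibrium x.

A representative firm's profit is π_i = x_i(55.9 − 2X) − 7x_i − x_i², with X = x_i + Σ_{j≠i} x_j.
First-order condition: 48.9 − 6x_i − 2Σ_{j≠i} x_j = 0.
Imposing symmetry (x_j = x for all j) turns Σ_{j≠i} x_j into 2x, so 48.9 = 10x and x = 4.89.

4.89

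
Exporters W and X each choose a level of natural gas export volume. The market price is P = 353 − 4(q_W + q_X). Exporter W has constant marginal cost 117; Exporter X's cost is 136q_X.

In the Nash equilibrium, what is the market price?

Exporter W's profit: π = q_W(353 − 4(q_W + q_X)) − 117q_W.
∂π/∂q_W = 236 − 8q_W − 4q_X = 0, so q_W = 29.5 − 0.5q_X.
By the same steps for X: q_X = 27.125 − 0.5q_W.
Substituting the second reaction function into the first: q_W = 29.5 − 0.5(27.125 − 0.5q_W), which gives 0.75q_W = 15.9375 ⇒ q_W = 21.25.
Then q_X = 27.125 − 0.5·21.25 = 16.5.
Equilibrium price: P = 353 − 4·37.75 = 202.

202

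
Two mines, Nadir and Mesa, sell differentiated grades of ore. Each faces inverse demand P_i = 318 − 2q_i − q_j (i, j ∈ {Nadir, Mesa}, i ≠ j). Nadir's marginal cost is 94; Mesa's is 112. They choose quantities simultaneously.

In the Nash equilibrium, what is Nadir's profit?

Mine Nadir's profit: π = q_{Nadir}(318 − 2q_{Nadir} − q_{Mesa}) − 94q_{Nadir}.
∂π/∂q_{Nadir} = 224 − 4q_{Nadir} − q_{Mesa} = 0 ⇒ q_{Nadir} = 56 − 0.25q_{Mesa}.
Similarly q_{Mesa} = 51.5 − 0.25q_{Nadir}.
Solving the two reaction functions simultaneously: (1 − (−0.25)(−0.25))q_{Nadir} = 56 − 0.25·51.5, so 0.9375q_{Nadir} = 43.125 and q_{Nadir} = 46.
Then q_{Mesa} = 51.5 − 0.25·46 = 40.
P_{Nadir} = 318 − 2·46 − 40 = 186.
Profit = (186 − 94)·46 = 4232.

4232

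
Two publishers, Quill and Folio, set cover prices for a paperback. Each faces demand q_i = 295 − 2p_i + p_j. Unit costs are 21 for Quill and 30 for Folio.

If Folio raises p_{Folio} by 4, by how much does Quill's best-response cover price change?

1

Quill's profit: π = (p_{Quill} − 21)(295 − 2p_{Quill} + p_{Folio}).
∂π/∂p_{Quill} = 337 − 4p_{Quill} + p_{Folio} = 0 ⇒ p_{Quill} = 84.25 + 0.25p_{Folio}.
The reaction-function slope is 0.25, so a 4-unit rise in p_{Folio} moves p_{Quill} by 0.25 × 4 = 1. Quill's best response rises — the actions are strategic complements.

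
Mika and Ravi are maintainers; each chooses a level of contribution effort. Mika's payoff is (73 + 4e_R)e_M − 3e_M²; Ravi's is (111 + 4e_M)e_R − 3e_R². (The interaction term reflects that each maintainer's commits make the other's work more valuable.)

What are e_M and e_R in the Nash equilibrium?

44.1, 47.9

Expanding Mika's payoff: 73e_M + 4e_Re_M − 3e_M².
∂π/∂e_M = 73 + 4e_R − 6e_M = 0, so e_M = 73/6 + (2/3)e_R.
Likewise for Ravi: e_R = 18.5 + (2/3)e_M.
Solving the two reaction functions simultaneously: (1 − (2/3)(2/3))e_M = 73/6 + (2/3)·18.5, so (5/9)e_M = 24.5 and e_M = 44.1.
Then e_R = 18.5 + (2/3)·44.1 = 47.9.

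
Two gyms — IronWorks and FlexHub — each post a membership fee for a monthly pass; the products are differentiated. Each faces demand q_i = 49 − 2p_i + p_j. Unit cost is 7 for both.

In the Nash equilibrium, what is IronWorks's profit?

IronWorks's profit: π = (p_{IronWorks} − 7)(49 − 2p_{IronWorks} + p_{FlexHub}).
∂π/∂p_{IronWorks} = 63 − 4p_{IronWorks} + p_{FlexHub} = 0 ⇒ p_{IronWorks} = 15.75 + 0.25p_{FlexHub}.
By symmetry p_{FlexHub} = p_{IronWorks}; substituting into the reaction function, 0.75p_{IronWorks} = 15.75 and p_{IronWorks} = 21.
q_{IronWorks} = 49 − 2·21 + 21 = 28.
Profit = (21 − 7)·28 = 392.

392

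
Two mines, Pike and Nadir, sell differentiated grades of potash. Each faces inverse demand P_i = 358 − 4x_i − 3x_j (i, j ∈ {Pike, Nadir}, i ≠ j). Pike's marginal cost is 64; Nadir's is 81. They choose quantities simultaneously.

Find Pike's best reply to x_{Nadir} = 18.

Mine Pike's profit: π = x_{Pike}(358 − 4x_{Pike} − 3x_{Nadir}) − 64x_{Pike}.
∂π/∂x_{Pike} = 294 − 8x_{Pike} − 3x_{Nadir} = 0 ⇒ x_{Pike} = 36.75 − 0.375x_{Nadir}.
At x_{Nadir} = 18: x_{Pike} = 36.75 − 0.375·18 = 30.

30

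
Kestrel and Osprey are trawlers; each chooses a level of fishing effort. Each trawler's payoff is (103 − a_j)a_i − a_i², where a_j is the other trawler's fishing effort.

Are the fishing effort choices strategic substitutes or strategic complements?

Kestrel's payoff is (103 − a_O)a_K − a_K².
∂π/∂a_K = 103 − a_O − 2a_K = 0, so a_K = 51.5 − 0.5a_O.
The best-response slope da_K/da_O = −0.5 < 0: the reaction function is downward-sloping, so the choices are strategic substitutes.

strategic substitutes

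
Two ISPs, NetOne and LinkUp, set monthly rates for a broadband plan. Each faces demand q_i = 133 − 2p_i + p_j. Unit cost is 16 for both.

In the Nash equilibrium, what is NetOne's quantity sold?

NetOne's profit: π = (p_{NetOne} − 16)(133 − 2p_{NetOne} + p_{LinkUp}).
∂π/∂p_{NetOne} = 165 − 4p_{NetOne} + p_{LinkUp} = 0 ⇒ p_{NetOne} = 41.25 + 0.25p_{LinkUp}.
By symmetry p_{LinkUp} = p_{NetOne}; substituting into the reaction function, 0.75p_{NetOne} = 41.25 and p_{NetOne} = 55.
q_{NetOne} = 133 − 2·55 + 55 = 78.

78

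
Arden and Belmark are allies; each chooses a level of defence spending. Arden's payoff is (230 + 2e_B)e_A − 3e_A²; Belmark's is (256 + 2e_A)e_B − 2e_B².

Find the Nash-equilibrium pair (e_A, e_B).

Expanding Arden's payoff: 230e_A + 2e_Be_A − 3e_A².
∂π/∂e_A = 230 + 2e_B − 6e_A = 0, so e_A = 115/3 + (1/3)e_B.
Likewise for Belmark: e_B = 64 + 0.5e_A.
Substituting the second reaction function into the first: e_A = 115/3 + (1/3)(64 + 0.5e_A), which gives (5/6)e_A = 179/3 ⇒ e_A = 71.6.
Then e_B = 64 + 0.5·71.6 = 99.8.

71.6, 99.8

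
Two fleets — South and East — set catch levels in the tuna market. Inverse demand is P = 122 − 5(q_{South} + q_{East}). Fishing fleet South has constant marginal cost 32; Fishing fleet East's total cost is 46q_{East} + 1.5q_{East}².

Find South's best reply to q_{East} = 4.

7

Fishing fleet South's profit: π = q_{South}(122 − 5(q_{South} + q_{East})) − 32q_{South}.
∂π/∂q_{South} = 90 − 10q_{South} − 5q_{East} = 0, so q_{South} = 9 − 0.5q_{East}.
At q_{East} = 4: q_{South} = 9 − 0.5·4 = 7.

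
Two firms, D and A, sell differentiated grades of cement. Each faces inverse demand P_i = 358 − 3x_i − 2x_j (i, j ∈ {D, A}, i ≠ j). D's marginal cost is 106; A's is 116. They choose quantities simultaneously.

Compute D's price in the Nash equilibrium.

Firm D's profit: π = x_D(358 − 3x_D − 2x_A) − 106x_D.
∂π/∂x_D = 252 − 6x_D − 2x_A = 0 ⇒ x_D = 42 − (1/3)x_A.
Similarly x_A = 121/3 − (1/3)x_D.
Solving the two reaction functions simultaneously: (1 − (−1/3)(−1/3))x_D = 42 − (1/3)·(121/3), so (8/9)x_D = 257/9 and x_D = 32.125.
Then x_A = 121/3 − (1/3)·32.125 = 29.625.
P_D = 358 − 3·32.125 − 2·29.625 = 202.375.

202.375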